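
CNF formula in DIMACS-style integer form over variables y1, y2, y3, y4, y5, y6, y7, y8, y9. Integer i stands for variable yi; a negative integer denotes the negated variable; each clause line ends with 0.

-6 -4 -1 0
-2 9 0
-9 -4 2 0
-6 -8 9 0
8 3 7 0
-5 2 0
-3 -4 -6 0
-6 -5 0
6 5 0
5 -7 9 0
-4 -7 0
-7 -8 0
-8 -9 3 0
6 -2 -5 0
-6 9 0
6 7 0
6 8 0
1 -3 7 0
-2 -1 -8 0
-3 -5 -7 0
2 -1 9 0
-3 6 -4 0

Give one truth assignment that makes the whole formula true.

y1=1, y2=0, y3=1, y4=0, y5=0, y6=1, y7=0, y8=0, y9=1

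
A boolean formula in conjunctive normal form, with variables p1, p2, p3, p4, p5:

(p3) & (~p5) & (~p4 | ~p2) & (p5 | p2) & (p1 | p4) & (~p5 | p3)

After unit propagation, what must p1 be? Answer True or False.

Unit clause (p3) sets p3 = True.
(~p5) stands alone — p5 = False.
In (p2 | p5), p5 is now false; p2 must hold, so p2 = True.
(~p4 | ~p2) with p2 = True leaves only ~p4, so p4 = False.
In (p1 | p4), p4 is now false; p1 must hold, so p1 = True.

True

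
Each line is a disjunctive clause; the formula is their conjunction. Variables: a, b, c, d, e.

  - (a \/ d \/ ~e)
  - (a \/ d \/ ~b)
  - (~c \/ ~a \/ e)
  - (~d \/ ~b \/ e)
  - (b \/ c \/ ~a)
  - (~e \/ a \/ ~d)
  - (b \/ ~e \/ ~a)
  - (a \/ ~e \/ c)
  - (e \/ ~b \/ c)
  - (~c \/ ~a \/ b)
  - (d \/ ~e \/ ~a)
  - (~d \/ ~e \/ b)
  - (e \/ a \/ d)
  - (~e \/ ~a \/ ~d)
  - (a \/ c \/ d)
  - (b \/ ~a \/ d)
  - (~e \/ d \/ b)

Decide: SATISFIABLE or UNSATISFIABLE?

SATISFIABLE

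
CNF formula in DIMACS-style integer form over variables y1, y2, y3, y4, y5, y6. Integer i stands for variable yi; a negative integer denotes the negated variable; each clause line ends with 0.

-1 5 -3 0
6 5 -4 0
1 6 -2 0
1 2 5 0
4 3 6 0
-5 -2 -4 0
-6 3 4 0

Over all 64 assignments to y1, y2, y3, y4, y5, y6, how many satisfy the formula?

20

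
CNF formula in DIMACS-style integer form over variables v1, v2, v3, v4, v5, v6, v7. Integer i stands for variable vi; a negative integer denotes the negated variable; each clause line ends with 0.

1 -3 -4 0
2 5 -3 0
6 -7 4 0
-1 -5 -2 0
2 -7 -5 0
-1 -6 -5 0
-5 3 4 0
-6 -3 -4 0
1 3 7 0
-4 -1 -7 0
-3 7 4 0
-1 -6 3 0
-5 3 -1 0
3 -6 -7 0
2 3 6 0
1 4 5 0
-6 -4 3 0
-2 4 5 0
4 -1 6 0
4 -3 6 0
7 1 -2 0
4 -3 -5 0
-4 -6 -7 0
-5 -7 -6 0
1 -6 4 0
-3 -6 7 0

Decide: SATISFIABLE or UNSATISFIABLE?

SATISFIABLE

Set v1 = True and propagate.
Branch on v2: take v2 = True.
  then v5 is forced to False.
  then v4 is forced to True.
  then v7 is forced to False.
Set v3 = True and propagate.
  then v6 is forced to False.
So v1=T, v2=T, v3=T, v4=T, v5=F, v6=F, v7=F is a satisfying assignment.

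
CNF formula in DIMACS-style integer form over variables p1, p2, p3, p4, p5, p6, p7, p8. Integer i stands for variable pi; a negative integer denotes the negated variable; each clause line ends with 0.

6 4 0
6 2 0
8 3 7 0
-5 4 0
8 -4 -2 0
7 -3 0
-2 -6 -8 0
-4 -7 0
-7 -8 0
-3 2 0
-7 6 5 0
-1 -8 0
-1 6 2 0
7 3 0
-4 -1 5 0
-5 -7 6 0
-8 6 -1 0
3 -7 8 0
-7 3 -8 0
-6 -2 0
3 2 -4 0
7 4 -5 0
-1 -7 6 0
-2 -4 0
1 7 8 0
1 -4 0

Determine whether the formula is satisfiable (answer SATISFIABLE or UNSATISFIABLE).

p7 = True:
  propagation gives p4=False, p6=True, p5=False, p8=False; an empty clause results — contradiction.
p7 = False:
  propagation gives p3=False; an empty clause results — contradiction.
Every branch closes, so no satisfying assignment exists.

UNSATISFIABLE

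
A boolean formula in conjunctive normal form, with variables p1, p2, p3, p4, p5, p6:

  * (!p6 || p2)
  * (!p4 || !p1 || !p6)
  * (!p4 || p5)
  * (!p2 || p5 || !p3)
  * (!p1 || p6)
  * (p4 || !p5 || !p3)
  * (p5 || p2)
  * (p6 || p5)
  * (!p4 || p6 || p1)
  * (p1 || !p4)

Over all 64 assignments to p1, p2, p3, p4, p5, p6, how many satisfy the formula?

Satisfying assignments:
  p1=F p2=F p3=F p4=F p5=T p6=F
  p1=F p2=T p3=F p4=F p5=F p6=T
  p1=F p2=T p3=F p4=F p5=T p6=F
  p1=F p2=T p3=F p4=F p5=T p6=T
  p1=T p2=T p3=F p4=F p5=F p6=T
  p1=T p2=T p3=F p4=F p5=T p6=T
That's 6 in total.

6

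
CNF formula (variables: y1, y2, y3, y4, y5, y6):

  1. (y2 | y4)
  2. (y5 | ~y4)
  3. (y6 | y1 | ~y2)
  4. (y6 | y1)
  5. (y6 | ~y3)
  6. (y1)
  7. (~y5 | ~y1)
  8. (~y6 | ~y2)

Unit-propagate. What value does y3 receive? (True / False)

False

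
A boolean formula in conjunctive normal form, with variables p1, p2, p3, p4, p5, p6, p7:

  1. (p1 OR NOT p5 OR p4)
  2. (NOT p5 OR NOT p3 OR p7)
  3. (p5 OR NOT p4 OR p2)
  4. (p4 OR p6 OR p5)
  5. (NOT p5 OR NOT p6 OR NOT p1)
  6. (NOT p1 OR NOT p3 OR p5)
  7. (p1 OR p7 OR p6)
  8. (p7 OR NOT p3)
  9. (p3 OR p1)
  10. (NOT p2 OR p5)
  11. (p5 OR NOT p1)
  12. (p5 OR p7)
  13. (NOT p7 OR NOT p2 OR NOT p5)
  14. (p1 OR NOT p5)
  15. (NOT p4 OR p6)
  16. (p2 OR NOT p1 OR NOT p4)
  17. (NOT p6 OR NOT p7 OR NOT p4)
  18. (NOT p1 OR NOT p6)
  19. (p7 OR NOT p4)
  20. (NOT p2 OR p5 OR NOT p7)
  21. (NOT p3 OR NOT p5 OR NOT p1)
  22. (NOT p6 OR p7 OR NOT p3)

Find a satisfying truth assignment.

p1 = 1, p2 = 0, p3 = 0, p4 = 0, p5 = 1, p6 = 0, p7 = 1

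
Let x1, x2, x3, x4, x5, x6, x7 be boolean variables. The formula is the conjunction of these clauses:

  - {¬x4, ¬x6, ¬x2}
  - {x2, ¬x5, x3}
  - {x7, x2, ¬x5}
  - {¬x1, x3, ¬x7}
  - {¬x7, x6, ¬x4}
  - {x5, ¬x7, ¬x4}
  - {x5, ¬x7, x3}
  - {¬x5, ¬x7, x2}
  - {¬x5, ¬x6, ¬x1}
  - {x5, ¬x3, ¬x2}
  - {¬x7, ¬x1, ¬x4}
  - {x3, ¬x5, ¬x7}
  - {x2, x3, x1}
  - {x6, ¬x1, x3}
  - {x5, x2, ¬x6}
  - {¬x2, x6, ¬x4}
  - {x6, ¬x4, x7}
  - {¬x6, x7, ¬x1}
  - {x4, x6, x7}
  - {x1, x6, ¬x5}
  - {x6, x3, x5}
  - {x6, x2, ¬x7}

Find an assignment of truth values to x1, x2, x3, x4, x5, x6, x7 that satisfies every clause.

x1=0, x2=1, x3=0, x4=0, x5=1, x6=1, x7=0

Branch on x1: take x1 = False.
Set x2 = True and propagate.
Branch on x3: take x3 = False.
For the remaining variables, x4 = False, x5 = True, x6 = True, x7 = False works.
Every clause has at least one true literal under this assignment.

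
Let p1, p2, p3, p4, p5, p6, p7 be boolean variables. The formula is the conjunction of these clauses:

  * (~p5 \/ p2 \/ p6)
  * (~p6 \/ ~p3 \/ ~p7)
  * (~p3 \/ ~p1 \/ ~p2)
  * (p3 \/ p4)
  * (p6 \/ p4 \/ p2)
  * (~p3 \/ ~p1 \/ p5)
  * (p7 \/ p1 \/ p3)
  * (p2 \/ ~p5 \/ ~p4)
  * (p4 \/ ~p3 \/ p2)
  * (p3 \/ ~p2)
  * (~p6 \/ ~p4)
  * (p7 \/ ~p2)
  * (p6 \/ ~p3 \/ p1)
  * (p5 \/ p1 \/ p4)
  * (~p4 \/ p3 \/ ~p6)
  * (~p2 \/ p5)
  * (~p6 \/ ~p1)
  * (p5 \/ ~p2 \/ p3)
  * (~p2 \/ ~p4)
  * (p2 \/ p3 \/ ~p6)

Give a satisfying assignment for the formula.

p1 = T, p2 = F, p3 = F, p4 = T, p5 = F, p6 = F, p7 = T

Check each clause:
  1. (~p5 \/ p2 \/ p6) — ~p5 is true.
  2. (~p6 \/ ~p3 \/ ~p7) — ~p6 is true.
  3. (~p3 \/ ~p2 \/ ~p1) — ~p3 is true.
  4. (p4 \/ p3) — p4 is true.
  5. (p6 \/ p4 \/ p2) — p4 is true.
  6. (~p3 \/ ~p1 \/ p5) — ~p3 is true.
  7. (p1 \/ p7 \/ p3) — p1 is true.
  8. (~p5 \/ ~p4 \/ p2) — ~p5 is true.
  9. (~p3 \/ p2 \/ p4) — p4 is true.
  10. (p3 \/ ~p2) — ~p2 is true.
  11. (~p6 \/ ~p4) — ~p6 is true.
  12. (p7 \/ ~p2) — ~p2 is true.
  13. (~p3 \/ p1 \/ p6) — p1 is true.
  14. (p5 \/ p1 \/ p4) — p1 is true.
  15. (~p4 \/ p3 \/ ~p6) — ~p6 is true.
  16. (p5 \/ ~p2) — ~p2 is true.
  17. (~p1 \/ ~p6) — ~p6 is true.
  18. (p5 \/ ~p2 \/ p3) — ~p2 is true.
  19. (~p2 \/ ~p4) — ~p2 is true.
  20. (p3 \/ ~p6 \/ p2) — ~p6 is true.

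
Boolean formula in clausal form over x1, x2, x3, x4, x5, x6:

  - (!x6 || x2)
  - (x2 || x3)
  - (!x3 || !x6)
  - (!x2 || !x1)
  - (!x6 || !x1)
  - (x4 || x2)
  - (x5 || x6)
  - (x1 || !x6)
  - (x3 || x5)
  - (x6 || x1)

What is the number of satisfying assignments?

1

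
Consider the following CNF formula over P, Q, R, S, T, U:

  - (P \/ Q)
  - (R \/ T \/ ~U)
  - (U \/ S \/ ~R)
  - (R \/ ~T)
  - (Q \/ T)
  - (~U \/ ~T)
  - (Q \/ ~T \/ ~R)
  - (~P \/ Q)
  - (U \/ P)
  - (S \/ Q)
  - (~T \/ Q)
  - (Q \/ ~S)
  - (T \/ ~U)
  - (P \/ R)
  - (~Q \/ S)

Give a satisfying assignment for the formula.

P=True, Q=True, R=True, S=True, T=True, U=False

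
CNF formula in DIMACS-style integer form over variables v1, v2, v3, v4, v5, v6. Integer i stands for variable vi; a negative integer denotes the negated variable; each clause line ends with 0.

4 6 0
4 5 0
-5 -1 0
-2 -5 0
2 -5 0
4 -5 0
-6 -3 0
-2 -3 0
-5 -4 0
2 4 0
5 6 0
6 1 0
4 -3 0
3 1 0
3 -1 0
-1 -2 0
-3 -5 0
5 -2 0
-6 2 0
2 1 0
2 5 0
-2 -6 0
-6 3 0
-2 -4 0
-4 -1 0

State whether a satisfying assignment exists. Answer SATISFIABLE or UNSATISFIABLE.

UNSATISFIABLE

v2 = True:
  propagation gives v5=False; an empty clause results — contradiction.
v2 = False:
  propagation gives v5=False; an empty clause results — contradiction.
Every branch closes, so no satisfying assignment exists.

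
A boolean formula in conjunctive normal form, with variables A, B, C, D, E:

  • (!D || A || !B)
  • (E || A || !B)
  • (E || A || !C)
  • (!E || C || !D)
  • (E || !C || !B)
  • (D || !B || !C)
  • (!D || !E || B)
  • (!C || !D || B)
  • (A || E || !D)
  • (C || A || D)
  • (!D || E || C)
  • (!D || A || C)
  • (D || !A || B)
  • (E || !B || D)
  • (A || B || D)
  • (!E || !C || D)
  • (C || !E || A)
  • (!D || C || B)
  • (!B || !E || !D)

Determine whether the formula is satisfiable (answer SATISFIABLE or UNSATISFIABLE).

SATISFIABLE

Branch on A: take A = True.
Branch on B: take B = True.
Branch on C: take C = False.
For the remaining variables, D = False, E = True works.
So A=True, B=True, C=False, D=False, E=True is a satisfying assignment.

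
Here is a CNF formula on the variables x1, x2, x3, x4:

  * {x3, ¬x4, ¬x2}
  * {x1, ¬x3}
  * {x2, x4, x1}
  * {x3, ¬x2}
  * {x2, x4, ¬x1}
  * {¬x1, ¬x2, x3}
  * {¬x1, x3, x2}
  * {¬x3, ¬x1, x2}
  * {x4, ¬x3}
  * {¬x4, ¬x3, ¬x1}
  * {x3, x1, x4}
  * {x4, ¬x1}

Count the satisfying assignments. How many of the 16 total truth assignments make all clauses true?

1

The models are:
  x1=F x2=F x3=F x4=T
Count: 1.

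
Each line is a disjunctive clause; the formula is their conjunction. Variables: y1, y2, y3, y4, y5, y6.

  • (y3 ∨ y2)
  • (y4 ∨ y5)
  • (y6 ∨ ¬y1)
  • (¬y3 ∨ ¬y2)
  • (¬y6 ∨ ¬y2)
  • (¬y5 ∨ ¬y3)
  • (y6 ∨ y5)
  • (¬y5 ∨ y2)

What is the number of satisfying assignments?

4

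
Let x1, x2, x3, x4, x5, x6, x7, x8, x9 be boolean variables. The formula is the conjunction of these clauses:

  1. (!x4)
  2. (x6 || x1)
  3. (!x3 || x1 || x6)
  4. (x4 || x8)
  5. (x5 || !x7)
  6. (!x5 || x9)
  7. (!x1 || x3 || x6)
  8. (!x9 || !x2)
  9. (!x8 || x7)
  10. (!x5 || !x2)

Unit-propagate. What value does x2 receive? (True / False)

False

(!x4) is a unit clause: x4 = False.
From (x4 || x8) and x4 = False: x8 = True.
From (x7 || !x8) and x8 = True: x7 = True.
From (!x7 || x5) and x7 = True: x5 = True.
From (x9 || !x5) and x5 = True: x9 = True.
(!x2 || !x9): since x9 = True, the clause reduces to (!x2). x2 = False.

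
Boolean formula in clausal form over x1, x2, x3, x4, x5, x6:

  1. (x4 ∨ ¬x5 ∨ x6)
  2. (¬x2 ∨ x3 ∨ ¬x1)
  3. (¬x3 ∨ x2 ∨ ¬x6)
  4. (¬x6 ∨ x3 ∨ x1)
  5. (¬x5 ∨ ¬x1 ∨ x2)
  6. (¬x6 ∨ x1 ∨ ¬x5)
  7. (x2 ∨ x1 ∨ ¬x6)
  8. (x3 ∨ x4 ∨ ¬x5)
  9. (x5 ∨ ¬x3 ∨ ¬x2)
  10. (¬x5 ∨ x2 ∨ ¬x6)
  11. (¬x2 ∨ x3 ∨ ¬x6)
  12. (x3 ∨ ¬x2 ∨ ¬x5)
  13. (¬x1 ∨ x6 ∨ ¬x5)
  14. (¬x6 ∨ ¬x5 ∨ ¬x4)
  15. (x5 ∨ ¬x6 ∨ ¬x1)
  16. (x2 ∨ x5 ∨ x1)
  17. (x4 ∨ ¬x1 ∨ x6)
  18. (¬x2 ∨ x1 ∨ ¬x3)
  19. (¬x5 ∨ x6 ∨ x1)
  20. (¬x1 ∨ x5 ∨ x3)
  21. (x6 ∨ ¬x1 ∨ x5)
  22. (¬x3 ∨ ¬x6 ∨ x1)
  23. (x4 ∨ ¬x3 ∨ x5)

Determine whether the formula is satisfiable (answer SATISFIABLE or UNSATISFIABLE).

SATISFIABLE

Try x1 = False.
For the remaining variables, x2 = True, x3 = False, x4 = False, x5 = False, x6 = False works.
Every clause has at least one true literal under this assignment.
So x1=False, x2=True, x3=False, x4=False, x5=False, x6=False is a satisfying assignment.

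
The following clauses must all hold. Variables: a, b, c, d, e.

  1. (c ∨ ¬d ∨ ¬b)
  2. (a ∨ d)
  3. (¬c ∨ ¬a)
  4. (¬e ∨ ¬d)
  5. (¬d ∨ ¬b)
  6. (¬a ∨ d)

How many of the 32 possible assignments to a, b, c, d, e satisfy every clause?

Satisfying assignments:
  a=F b=F c=F d=T e=F
  a=F b=F c=T d=T e=F
  a=T b=F c=F d=T e=F
That's 3 in total.

3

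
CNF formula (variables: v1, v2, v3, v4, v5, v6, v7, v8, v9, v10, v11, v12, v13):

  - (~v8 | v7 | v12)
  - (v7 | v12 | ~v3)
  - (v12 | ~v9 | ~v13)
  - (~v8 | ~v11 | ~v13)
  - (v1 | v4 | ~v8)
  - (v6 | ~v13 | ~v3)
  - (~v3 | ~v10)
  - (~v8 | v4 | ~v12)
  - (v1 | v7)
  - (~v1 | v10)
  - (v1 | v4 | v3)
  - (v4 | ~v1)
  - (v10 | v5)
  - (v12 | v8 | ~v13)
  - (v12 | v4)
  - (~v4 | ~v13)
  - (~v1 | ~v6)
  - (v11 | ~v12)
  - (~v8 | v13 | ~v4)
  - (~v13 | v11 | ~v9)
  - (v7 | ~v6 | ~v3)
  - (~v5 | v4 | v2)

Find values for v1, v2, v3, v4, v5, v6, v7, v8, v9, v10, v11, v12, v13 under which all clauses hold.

v1=False, v2=True, v3=False, v4=True, v5=True, v6=False, v7=True, v8=False, v9=False, v10=False, v11=True, v12=True, v13=False

v2 occurs only positively in the remaining clauses — set v2 = True.
v7 occurs only positively in the remaining clauses — set v7 = True.
Branch on v1: take v1 = False.
Branch on v3: take v3 = False.
  then v4 is forced to True.
  then v13 is forced to False.
  then v8 is forced to False.
Try v5 = True.
For the remaining variables, v6 = False, v9 = False, v10 = False, v11 = True, v12 = True works.
Check each clause:
  1. (v7 | v12 | ~v8) — ~v8 is true.
  2. (~v3 | v7 | v12) — v12 is true.
  3. (~v9 | v12 | ~v13) — ~v13 is true.
  4. (~v8 | ~v13 | ~v11) — ~v8 is true.
  5. (v1 | ~v8 | v4) — ~v8 is true.
  6. (~v13 | ~v3 | v6) — ~v13 is true.
  7. (~v10 | ~v3) — ~v3 is true.
  8. (~v12 | ~v8 | v4) — ~v8 is true.
  9. (v1 | v7) — v7 is true.
  10. (~v1 | v10) — ~v1 is true.
  11. (v4 | v3 | v1) — v4 is true.
  12. (~v1 | v4) — v4 is true.
  13. (v5 | v10) — v5 is true.
  14. (~v13 | v12 | v8) — ~v13 is true.
  15. (v4 | v12) — v4 is true.
  16. (~v13 | ~v4) — ~v13 is true.
  17. (~v6 | ~v1) — ~v6 is true.
  18. (~v12 | v11) — v11 is true.
  19. (~v4 | ~v8 | v13) — ~v8 is true.
  20. (~v9 | v11 | ~v13) — v11 is true.
  21. (~v3 | v7 | ~v6) — ~v6 is true.
  22. (v2 | ~v5 | v4) — v2 is true.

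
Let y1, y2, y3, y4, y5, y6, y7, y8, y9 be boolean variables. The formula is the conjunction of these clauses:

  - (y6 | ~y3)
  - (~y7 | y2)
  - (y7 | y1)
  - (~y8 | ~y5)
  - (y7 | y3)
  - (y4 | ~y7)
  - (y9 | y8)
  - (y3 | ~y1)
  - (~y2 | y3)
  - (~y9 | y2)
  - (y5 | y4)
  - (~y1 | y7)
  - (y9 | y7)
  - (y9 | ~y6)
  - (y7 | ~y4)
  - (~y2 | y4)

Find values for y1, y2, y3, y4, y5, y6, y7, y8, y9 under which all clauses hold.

y1=True, y2=True, y3=True, y4=True, y5=True, y6=True, y7=True, y8=False, y9=True

Check each clause:
  1. (~y3 | y6) — y6 is true.
  2. (y2 | ~y7) — y2 is true.
  3. (y7 | y1) — y1 is true.
  4. (~y5 | ~y8) — ~y8 is true.
  5. (y3 | y7) — y3 is true.
  6. (~y7 | y4) — y4 is true.
  7. (y8 | y9) — y9 is true.
  8. (~y1 | y3) — y3 is true.
  9. (~y2 | y3) — y3 is true.
  10. (y2 | ~y9) — y2 is true.
  11. (y5 | y4) — y4 is true.
  12. (y7 | ~y1) — y7 is true.
  13. (y7 | y9) — y9 is true.
  14. (y9 | ~y6) — y9 is true.
  15. (~y4 | y7) — y7 is true.
  16. (y4 | ~y2) — y4 is true.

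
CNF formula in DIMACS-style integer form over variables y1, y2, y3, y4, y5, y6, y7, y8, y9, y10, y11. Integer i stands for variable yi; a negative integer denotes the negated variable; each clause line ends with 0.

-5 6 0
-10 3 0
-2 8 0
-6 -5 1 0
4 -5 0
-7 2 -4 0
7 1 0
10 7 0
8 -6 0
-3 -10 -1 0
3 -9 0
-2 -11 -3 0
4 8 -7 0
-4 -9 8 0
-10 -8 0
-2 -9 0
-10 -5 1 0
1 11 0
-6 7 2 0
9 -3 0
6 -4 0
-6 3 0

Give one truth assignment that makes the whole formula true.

y1=True, y2=True, y3=False, y4=False, y5=False, y6=False, y7=True, y8=True, y9=False, y10=False, y11=False

Pure literal: y5 appears only negated; assign y5 = False.
Try y1 = True.
The remaining clauses are satisfied by y2 = True, y3 = False, y4 = False, y6 = False, y7 = True, y8 = True, y9 = False, y10 = False, y11 = False.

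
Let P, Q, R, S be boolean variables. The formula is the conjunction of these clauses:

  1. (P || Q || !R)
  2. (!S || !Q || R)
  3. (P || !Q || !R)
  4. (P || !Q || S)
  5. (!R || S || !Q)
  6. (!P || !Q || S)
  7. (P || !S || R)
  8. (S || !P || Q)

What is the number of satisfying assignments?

4

Satisfying assignments:
  P=F Q=F R=F S=F
  P=T Q=F R=F S=T
  P=T Q=F R=T S=T
  P=T Q=T R=T S=T
Count: 4.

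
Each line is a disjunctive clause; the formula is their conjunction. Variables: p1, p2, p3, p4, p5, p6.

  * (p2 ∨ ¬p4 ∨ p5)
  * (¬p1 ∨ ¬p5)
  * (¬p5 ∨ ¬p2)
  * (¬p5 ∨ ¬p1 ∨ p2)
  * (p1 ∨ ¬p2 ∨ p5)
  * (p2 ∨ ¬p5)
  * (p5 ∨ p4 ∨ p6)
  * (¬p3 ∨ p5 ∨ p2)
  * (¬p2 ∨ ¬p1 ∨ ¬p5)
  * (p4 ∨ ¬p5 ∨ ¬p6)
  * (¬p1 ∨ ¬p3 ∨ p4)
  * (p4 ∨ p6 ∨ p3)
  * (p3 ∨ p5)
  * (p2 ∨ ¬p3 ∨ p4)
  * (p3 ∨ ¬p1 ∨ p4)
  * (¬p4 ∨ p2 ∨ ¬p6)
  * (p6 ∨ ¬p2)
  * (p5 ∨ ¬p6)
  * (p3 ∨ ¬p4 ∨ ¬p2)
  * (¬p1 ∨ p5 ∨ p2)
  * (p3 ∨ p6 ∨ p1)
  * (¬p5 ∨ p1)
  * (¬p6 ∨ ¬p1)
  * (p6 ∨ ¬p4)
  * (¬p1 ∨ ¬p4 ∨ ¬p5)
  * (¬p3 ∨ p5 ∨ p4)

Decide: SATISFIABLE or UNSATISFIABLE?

UNSATISFIABLE

p5 = True:
  propagation gives p1=False; an empty clause results — contradiction.
p5 = False:
  propagation gives p3=True, p2=True, p1=True, p4=True; an empty clause results — contradiction.
Every branch closes, so no satisfying assignment exists.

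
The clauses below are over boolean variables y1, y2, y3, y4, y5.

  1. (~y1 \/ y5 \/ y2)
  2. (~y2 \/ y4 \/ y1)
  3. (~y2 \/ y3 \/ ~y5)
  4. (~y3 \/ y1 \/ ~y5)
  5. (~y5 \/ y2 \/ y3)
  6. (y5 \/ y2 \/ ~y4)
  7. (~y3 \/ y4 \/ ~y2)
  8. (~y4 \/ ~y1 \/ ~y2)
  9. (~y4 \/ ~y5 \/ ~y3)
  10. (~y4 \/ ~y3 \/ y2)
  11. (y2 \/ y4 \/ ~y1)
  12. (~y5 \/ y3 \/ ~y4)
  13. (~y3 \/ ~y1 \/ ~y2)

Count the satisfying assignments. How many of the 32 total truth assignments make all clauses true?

Satisfying assignments:
  y1=0 y2=0 y3=0 y4=0 y5=0
  y1=0 y2=0 y3=1 y4=0 y5=0
  y1=0 y2=1 y3=0 y4=1 y5=0
  y1=0 y2=1 y3=1 y4=1 y5=0
  y1=1 y2=1 y3=0 y4=0 y5=0
Count: 5.

5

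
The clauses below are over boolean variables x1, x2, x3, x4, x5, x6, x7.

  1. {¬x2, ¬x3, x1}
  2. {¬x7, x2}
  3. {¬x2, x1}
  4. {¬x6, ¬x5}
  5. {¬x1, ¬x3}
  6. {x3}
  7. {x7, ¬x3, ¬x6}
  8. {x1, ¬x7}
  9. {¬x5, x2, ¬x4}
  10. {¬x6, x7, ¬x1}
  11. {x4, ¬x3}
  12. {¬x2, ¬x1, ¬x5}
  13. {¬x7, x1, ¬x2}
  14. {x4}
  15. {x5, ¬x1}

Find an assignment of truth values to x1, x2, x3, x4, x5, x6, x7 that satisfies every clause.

x1=F, x2=F, x3=T, x4=T, x5=F, x6=F, x7=F

(x3) is a unit clause, so x3 = True.
Unit propagation: (¬x1) forces x1 = False.
(¬x2) is a unit clause, so x2 = False.
(¬x7) is a unit clause, so x7 = False.
(¬x6) is a unit clause, so x6 = False.
Unit propagation: (x4) forces x4 = True.
The clause (¬x5) is unit: x5 must be False.
Every clause has at least one true literal under this assignment.
Check each clause:
  1. {¬x2, ¬x3, x1} — ¬x2 is true.
  2. {¬x7, x2} — ¬x7 is true.
  3. {x1, ¬x2} — ¬x2 is true.
  4. {¬x6, ¬x5} — ¬x6 is true.
  5. {¬x3, ¬x1} — ¬x1 is true.
  6. {x3} — x3 is true.
  7. {¬x3, x7, ¬x6} — ¬x6 is true.
  8. {x1, ¬x7} — ¬x7 is true.
  9. {x2, ¬x4, ¬x5} — ¬x5 is true.
  10. {¬x6, x7, ¬x1} — ¬x6 is true.
  11. {¬x3, x4} — x4 is true.
  12. {¬x2, ¬x1, ¬x5} — ¬x5 is true.
  13. {¬x2, x1, ¬x7} — ¬x7 is true.
  14. {x4} — x4 is true.
  15. {x5, ¬x1} — ¬x1 is true.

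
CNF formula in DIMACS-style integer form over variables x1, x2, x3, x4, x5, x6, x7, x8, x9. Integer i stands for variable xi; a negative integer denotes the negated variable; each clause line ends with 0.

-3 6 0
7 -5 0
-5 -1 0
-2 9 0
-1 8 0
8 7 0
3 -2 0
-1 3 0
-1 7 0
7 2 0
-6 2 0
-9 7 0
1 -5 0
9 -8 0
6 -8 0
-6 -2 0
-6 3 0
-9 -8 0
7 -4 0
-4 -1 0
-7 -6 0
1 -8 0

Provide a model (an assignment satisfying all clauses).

Pure literal: x4 appears only negated; assign x4 = False.
Pure literal: x5 appears only negated; assign x5 = False.
Set x1 = False and propagate.
  then x8 is forced to False.
  then x7 is forced to True.
  then x6 is forced to False.
  then x3 is forced to False.
  then x2 is forced to False.
x9 is now unconstrained; take x9 = False.

x1 = F, x2 = F, x3 = F, x4 = F, x5 = F, x6 = F, x7 = T, x8 = F, x9 = F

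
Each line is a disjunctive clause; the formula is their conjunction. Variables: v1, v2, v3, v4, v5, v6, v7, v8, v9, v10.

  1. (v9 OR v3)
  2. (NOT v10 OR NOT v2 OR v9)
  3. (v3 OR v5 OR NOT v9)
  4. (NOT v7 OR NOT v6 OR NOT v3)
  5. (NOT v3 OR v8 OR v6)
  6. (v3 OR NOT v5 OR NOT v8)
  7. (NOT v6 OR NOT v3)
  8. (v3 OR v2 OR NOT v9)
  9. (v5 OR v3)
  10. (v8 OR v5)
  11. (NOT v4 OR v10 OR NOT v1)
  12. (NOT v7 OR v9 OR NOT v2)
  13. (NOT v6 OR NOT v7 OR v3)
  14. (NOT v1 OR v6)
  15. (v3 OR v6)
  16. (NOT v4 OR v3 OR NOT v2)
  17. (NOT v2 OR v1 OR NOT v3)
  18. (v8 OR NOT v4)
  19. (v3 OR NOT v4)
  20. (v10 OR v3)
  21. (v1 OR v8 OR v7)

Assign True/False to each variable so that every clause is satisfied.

v1=0, v2=0, v3=1, v4=0, v5=1, v6=0, v7=1, v8=1, v9=1, v10=0

Pure literal: v4 appears only negated; assign v4 = False.
Try v1 = False.
The remaining clauses are satisfied by v2 = False, v3 = True, v5 = True, v6 = False, v7 = True, v8 = True, v9 = True, v10 = False.
Every clause has at least one true literal under this assignment.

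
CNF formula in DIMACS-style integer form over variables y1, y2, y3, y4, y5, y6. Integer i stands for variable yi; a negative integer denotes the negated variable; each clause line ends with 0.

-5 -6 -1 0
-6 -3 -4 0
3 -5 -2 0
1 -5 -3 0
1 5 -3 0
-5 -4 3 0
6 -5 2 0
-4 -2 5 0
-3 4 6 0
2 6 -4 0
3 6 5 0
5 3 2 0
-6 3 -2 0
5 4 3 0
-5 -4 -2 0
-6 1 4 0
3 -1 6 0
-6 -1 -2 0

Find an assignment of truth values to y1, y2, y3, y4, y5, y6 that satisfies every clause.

y1=True, y2=False, y3=True, y4=False, y5=False, y6=True

Try y1 = True.
The remaining clauses are satisfied by y2 = False, y3 = True, y4 = False, y5 = False, y6 = True.
Every clause has at least one true literal under this assignment.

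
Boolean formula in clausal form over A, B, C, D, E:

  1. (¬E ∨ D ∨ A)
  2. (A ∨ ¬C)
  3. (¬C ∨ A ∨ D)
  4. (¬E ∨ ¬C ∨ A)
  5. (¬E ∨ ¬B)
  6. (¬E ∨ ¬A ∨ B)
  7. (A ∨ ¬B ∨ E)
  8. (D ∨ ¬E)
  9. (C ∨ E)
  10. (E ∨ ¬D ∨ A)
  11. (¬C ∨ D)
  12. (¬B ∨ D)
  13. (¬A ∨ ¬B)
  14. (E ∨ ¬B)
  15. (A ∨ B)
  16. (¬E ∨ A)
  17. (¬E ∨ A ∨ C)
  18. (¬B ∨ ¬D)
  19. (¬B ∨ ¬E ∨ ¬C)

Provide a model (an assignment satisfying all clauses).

A=T  B=F  C=T  D=T  E=F

Try A = True.
  then B is forced to False.
  then E is forced to False.
  then C is forced to True.
  then D is forced to True.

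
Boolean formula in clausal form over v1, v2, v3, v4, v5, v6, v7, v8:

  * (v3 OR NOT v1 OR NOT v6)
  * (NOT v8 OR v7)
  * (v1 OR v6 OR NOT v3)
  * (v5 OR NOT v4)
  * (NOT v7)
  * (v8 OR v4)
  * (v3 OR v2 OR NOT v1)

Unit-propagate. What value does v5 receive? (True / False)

True

(NOT v7) is a unit clause: v7 = False.
(NOT v8 OR v7): since v7 = False, the clause reduces to (NOT v8). v8 = False.
(v4 OR v8): since v8 = False, the clause reduces to (v4). v4 = True.
In (NOT v4 OR v5), NOT v4 is now false; v5 must hold, so v5 = True.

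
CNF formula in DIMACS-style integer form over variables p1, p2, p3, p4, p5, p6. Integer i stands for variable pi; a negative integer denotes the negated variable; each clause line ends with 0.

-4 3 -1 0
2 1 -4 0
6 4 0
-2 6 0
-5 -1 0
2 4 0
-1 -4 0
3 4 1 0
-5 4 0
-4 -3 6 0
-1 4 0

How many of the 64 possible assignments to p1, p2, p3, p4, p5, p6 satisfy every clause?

5

The models are:
  p1=F p2=T p3=F p4=T p5=F p6=T
  p1=F p2=T p3=F p4=T p5=T p6=T
  p1=F p2=T p3=T p4=F p5=F p6=T
  p1=F p2=T p3=T p4=T p5=F p6=T
  p1=F p2=T p3=T p4=T p5=T p6=T
That's 5 in total.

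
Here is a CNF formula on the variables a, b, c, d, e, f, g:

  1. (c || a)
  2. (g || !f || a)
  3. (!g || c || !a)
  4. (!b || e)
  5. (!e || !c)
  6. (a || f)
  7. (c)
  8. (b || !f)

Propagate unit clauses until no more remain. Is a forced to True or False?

Unit clause (c) sets c = True.
In (!e || !c), !c is now false; !e must hold, so e = False.
In (e || !b), e is now false; !b must hold, so b = False.
(b || !f) with b = False leaves only !f, so f = False.
(a || f) with f = False leaves only a, so a = True.

True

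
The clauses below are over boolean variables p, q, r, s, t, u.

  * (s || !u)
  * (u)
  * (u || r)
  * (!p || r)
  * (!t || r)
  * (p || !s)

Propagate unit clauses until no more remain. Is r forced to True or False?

True

(u) is a unit clause: u = True.
(!u || s): since u = True, the clause reduces to (s). s = True.
(!s || p) with s = True leaves only p, so p = True.
(!p || r): since p = True, the clause reduces to (r). r = True.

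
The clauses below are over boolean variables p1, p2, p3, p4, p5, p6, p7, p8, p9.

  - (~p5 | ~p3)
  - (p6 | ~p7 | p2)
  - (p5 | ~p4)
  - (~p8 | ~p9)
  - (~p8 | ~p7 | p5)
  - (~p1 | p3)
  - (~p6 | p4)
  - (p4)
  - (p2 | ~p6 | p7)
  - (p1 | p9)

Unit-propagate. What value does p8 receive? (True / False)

Unit clause (p4) sets p4 = True.
(p5 | ~p4) with p4 = True leaves only p5, so p5 = True.
From (~p3 | ~p5) and p5 = True: p3 = False.
From (~p1 | p3) and p3 = False: p1 = False.
(p9 | p1) with p1 = False leaves only p9, so p9 = True.
(~p8 | ~p9): since p9 = True, the clause reduces to (~p8). p8 = False.

False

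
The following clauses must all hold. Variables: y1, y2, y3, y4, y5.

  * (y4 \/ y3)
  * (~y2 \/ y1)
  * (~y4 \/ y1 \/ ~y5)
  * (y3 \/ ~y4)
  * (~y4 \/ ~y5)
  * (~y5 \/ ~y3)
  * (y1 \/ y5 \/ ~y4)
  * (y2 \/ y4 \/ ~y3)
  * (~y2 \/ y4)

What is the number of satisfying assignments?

2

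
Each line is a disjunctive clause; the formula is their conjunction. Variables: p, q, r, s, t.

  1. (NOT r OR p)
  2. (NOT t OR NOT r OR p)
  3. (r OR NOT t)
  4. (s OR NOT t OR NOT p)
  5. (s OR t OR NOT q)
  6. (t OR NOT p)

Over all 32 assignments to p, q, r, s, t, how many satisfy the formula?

5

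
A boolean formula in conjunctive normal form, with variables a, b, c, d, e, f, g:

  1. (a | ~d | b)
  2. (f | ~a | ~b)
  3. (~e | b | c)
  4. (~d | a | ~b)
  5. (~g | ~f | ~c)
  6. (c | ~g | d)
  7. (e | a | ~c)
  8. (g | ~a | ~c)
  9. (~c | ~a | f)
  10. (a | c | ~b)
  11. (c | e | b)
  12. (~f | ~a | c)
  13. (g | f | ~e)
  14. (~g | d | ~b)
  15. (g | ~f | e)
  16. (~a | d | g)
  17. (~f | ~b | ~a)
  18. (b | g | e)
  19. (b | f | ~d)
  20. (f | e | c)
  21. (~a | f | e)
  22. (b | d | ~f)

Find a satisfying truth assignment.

a=False, b=False, c=True, d=False, e=True, f=False, g=True

Set a = False and propagate.
Branch on b: take b = False.
  then d is forced to False.
  then f is forced to False.
For the remaining variables, c = True, e = True, g = True works.
Check each clause:
  1. (b | ~d | a) — ~d is true.
  2. (~a | f | ~b) — ~a is true.
  3. (c | b | ~e) — c is true.
  4. (a | ~b | ~d) — ~d is true.
  5. (~g | ~c | ~f) — ~f is true.
  6. (d | ~g | c) — c is true.
  7. (a | ~c | e) — e is true.
  8. (~c | g | ~a) — ~a is true.
  9. (f | ~a | ~c) — ~a is true.
  10. (c | ~b | a) — c is true.
  11. (c | b | e) — c is true.
  12. (c | ~f | ~a) — ~f is true.
  13. (f | g | ~e) — g is true.
  14. (~b | d | ~g) — ~b is true.
  15. (g | ~f | e) — ~f is true.
  16. (~a | g | d) — ~a is true.
  17. (~b | ~f | ~a) — ~f is true.
  18. (g | b | e) — e is true.
  19. (~d | b | f) — ~d is true.
  20. (f | e | c) — c is true.
  21. (~a | f | e) — e is true.
  22. (d | b | ~f) — ~f is true.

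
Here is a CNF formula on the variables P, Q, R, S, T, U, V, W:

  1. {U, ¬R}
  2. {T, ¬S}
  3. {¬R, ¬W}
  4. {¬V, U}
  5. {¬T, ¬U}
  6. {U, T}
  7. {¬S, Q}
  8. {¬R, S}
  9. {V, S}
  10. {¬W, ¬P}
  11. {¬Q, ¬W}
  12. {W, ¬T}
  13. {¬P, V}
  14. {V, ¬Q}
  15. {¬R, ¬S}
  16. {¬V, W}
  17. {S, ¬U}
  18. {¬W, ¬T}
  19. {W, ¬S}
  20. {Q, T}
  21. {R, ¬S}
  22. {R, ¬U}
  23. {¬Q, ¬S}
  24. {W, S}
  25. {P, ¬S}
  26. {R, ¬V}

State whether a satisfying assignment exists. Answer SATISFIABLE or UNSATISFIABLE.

S = True:
  propagation gives T=True, U=False, R=False; an empty clause results — contradiction.
S = False:
  propagation gives R=False, V=True; an empty clause results — contradiction.
Every branch closes, so no satisfying assignment exists.

UNSATISFIABLE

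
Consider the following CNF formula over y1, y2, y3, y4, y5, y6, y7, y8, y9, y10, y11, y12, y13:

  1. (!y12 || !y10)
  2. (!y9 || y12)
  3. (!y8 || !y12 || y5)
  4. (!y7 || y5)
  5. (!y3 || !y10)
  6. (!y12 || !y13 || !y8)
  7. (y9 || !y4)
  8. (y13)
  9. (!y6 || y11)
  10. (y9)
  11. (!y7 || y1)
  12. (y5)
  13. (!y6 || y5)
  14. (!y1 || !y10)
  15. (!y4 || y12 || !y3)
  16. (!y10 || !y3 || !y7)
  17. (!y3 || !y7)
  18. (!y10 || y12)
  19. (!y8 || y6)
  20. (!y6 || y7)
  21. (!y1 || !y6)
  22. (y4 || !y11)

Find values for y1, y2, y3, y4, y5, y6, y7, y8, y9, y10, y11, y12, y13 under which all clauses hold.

y1=F, y2=T, y3=T, y4=T, y5=T, y6=F, y7=F, y8=F, y9=T, y10=F, y11=T, y12=T, y13=T

Unit propagation: (y13) forces y13 = True.
(y9) is a unit clause, so y9 = True.
Unit propagation: (y12) forces y12 = True.
The clause (!y10) is unit: y10 must be False.
Unit propagation: (!y8) forces y8 = False.
The clause (y5) is unit: y5 must be True.
y4 occurs only positively in the remaining clauses — set y4 = True.
y6 occurs only negated in the remaining clauses — set y6 = False.
Try y1 = False.
  then y7 is forced to False.
y2, y3, y11 are now unconstrained; take y2 = True, y3 = True, y11 = True.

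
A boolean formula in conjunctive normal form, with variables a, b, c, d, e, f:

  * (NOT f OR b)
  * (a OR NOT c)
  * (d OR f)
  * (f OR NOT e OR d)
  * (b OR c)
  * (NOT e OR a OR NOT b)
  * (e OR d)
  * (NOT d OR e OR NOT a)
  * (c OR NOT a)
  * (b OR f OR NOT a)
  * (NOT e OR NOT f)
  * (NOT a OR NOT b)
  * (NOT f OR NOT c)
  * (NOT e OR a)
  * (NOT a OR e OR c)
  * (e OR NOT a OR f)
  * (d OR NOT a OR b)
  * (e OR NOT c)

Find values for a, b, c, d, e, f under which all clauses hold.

Branch on a: take a = False.
  then c is forced to False.
  then b is forced to True.
  then e is forced to False.
  then d is forced to True.
f is now unconstrained; take f = True.
Every clause has at least one true literal under this assignment.
Check each clause:
  1. (NOT f OR b) — b is true.
  2. (a OR NOT c) — NOT c is true.
  3. (f OR d) — d is true.
  4. (NOT e OR d OR f) — NOT e is true.
  5. (c OR b) — b is true.
  6. (NOT e OR NOT b OR a) — NOT e is true.
  7. (d OR e) — d is true.
  8. (NOT d OR NOT a OR e) — NOT a is true.
  9. (c OR NOT a) — NOT a is true.
  10. (b OR NOT a OR f) — b is true.
  11. (NOT f OR NOT e) — NOT e is true.
  12. (NOT a OR NOT b) — NOT a is true.
  13. (NOT f OR NOT c) — NOT c is true.
  14. (NOT e OR a) — NOT e is true.
  15. (e OR NOT a OR c) — NOT a is true.
  16. (e OR f OR NOT a) — f is true.
  17. (NOT a OR d OR b) — b is true.
  18. (NOT c OR e) — NOT c is true.

a = False, b = True, c = False, d = True, e = False, f = True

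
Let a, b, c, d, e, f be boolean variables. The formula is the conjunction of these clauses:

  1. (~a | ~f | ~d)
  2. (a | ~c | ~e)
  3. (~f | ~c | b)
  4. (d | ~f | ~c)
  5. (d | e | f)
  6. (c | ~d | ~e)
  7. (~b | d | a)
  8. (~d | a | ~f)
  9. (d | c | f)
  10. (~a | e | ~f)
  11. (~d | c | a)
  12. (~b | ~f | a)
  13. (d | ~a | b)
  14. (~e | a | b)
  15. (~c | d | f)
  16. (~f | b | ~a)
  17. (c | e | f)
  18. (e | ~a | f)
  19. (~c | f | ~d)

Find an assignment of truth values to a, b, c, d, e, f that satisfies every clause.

Branch on a: take a = True.
Branch on b: take b = True.
For the remaining variables, c = False, d = False, e = True, f = True works.

a=1  b=1  c=0  d=0  e=1  f=1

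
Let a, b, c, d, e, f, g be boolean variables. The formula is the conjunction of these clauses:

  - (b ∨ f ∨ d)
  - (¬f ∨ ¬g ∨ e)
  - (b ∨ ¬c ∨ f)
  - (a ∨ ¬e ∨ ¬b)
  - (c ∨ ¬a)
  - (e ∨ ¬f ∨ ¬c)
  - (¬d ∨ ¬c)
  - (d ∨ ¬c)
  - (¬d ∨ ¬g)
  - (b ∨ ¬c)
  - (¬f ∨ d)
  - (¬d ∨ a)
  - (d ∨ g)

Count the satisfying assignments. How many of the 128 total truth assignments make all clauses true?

1

Satisfying assignments:
  a=F b=T c=F d=F e=F f=F g=T
Count: 1.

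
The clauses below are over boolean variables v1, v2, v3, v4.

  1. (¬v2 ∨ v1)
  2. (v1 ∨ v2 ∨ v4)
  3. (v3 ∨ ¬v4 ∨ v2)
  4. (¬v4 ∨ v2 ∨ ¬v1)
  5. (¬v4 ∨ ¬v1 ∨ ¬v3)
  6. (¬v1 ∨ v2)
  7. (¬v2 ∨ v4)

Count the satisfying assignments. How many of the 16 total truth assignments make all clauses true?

2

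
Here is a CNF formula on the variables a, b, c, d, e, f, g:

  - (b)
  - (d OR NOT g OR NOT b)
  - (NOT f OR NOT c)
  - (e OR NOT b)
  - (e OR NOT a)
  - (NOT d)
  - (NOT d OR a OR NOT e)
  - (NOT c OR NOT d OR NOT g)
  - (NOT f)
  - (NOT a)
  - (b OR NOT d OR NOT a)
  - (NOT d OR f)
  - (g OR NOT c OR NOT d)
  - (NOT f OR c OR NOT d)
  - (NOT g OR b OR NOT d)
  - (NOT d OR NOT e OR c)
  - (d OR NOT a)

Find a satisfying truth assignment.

(b) is a unit clause, so b = True.
(e) is a unit clause, so e = True.
The clause (NOT d) is unit: d must be False.
The clause (NOT g) is unit: g must be False.
(NOT f) is a unit clause, so f = False.
The clause (NOT a) is unit: a must be False.
c is now unconstrained; take c = True.
Every clause has at least one true literal under this assignment.

a=0  b=1  c=1  d=0  e=1  f=0  g=0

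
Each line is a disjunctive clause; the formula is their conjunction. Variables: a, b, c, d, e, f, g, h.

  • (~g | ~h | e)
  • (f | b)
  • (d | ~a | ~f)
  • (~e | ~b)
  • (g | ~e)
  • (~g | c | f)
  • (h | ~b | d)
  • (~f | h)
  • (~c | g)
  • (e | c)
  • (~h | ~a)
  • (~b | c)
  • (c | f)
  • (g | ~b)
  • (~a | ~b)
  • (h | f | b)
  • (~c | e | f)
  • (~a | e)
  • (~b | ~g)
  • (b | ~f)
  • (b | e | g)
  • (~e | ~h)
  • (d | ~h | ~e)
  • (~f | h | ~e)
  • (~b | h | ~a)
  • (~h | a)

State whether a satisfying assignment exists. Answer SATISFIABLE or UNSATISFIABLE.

b = True:
  propagation gives e=False, c=True, g=True; an empty clause results — contradiction.
b = False:
  propagation gives f=True; an empty clause results — contradiction.
Every branch closes, so no satisfying assignment exists.

UNSATISFIABLE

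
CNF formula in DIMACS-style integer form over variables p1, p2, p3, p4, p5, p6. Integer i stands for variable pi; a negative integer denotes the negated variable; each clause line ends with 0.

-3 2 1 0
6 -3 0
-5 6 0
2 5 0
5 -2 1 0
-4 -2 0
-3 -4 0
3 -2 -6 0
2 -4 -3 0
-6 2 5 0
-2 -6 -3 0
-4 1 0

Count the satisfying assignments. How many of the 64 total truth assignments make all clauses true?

5

Satisfying assignments:
  p1=F p2=F p3=F p4=F p5=T p6=T
  p1=T p2=F p3=F p4=F p5=T p6=T
  p1=T p2=F p3=F p4=T p5=T p6=T
  p1=T p2=F p3=T p4=F p5=T p6=T
  p1=T p2=T p3=F p4=F p5=F p6=F
That's 5 in total.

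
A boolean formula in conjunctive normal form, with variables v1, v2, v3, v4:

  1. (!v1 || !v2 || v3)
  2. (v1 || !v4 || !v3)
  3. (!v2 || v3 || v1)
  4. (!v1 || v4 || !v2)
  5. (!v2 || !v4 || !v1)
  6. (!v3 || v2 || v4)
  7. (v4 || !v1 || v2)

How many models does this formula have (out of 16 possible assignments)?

The models are:
  v1=F v2=F v3=F v4=F
  v1=F v2=F v3=F v4=T
  v1=F v2=T v3=T v4=F
  v1=T v2=F v3=F v4=T
  v1=T v2=F v3=T v4=T
That's 5 in total.

5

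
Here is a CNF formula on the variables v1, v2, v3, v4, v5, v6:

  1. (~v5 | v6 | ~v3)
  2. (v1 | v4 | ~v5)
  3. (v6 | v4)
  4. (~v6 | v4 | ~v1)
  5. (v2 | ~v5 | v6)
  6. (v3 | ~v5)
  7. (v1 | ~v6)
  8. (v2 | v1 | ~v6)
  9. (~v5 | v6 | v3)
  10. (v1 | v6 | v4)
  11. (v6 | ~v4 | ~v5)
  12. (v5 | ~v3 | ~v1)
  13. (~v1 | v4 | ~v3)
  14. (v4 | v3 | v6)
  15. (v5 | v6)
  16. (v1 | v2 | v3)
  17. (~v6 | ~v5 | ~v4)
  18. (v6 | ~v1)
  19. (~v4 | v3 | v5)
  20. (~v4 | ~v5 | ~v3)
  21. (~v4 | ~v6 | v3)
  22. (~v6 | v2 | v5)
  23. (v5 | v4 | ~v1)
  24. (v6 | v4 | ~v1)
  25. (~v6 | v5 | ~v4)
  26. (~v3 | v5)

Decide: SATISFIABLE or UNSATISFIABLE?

UNSATISFIABLE

v6 = True:
  propagation gives v1=True, v4=True, v5=False; an empty clause results — contradiction.
v6 = False:
  propagation gives v4=True, v5=False; an empty clause results — contradiction.
Every branch closes, so no satisfying assignment exists.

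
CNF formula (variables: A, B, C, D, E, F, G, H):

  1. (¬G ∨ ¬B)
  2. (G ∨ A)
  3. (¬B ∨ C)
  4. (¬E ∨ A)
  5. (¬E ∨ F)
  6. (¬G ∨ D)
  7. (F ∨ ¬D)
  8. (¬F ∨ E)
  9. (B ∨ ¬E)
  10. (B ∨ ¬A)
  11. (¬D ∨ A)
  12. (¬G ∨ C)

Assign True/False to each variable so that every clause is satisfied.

A = T, B = T, C = T, D = F, E = F, F = F, G = F, H = T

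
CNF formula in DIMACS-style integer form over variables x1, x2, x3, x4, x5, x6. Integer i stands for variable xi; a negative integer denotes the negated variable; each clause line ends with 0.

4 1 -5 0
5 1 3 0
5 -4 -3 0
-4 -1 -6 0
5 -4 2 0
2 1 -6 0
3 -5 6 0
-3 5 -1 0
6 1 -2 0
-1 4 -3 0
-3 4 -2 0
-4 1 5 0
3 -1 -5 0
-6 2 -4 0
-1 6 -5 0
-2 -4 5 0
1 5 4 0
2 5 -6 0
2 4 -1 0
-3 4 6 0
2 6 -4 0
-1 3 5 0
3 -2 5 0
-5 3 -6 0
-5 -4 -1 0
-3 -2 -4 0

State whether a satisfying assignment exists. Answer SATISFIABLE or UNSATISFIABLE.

UNSATISFIABLE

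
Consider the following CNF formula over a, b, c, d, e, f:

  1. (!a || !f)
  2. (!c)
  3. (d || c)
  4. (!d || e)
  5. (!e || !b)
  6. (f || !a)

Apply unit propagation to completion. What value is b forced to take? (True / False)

False

(!c) is a unit clause: c = False.
From (d || c) and c = False: d = True.
(e || !d) with d = True leaves only e, so e = True.
From (!e || !b) and e = True: b = False.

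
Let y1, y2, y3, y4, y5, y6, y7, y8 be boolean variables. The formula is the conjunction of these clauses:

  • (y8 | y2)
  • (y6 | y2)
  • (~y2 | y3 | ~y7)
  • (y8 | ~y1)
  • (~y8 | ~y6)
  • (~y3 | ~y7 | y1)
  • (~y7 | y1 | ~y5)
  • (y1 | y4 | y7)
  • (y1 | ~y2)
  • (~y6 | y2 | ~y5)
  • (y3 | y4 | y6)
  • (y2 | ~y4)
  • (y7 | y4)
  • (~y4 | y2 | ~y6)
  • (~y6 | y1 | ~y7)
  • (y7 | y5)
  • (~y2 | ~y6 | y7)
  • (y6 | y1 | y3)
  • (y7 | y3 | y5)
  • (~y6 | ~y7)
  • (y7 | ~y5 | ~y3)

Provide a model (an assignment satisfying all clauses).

y1=True, y2=True, y3=True, y4=True, y5=True, y6=False, y7=True, y8=True

Check each clause:
  1. (y2 | y8) — y8 is true.
  2. (y2 | y6) — y2 is true.
  3. (~y2 | ~y7 | y3) — y3 is true.
  4. (~y1 | y8) — y8 is true.
  5. (~y8 | ~y6) — ~y6 is true.
  6. (y1 | ~y3 | ~y7) — y1 is true.
  7. (~y7 | y1 | ~y5) — y1 is true.
  8. (y1 | y4 | y7) — y1 is true.
  9. (y1 | ~y2) — y1 is true.
  10. (~y5 | y2 | ~y6) — ~y6 is true.
  11. (y3 | y6 | y4) — y3 is true.
  12. (y2 | ~y4) — y2 is true.
  13. (y4 | y7) — y4 is true.
  14. (y2 | ~y6 | ~y4) — y2 is true.
  15. (y1 | ~y6 | ~y7) — y1 is true.
  16. (y5 | y7) — y5 is true.
  17. (~y2 | ~y6 | y7) — ~y6 is true.
  18. (y1 | y3 | y6) — y1 is true.
  19. (y3 | y7 | y5) — y3 is true.
  20. (~y7 | ~y6) — ~y6 is true.
  21. (~y3 | ~y5 | y7) — y7 is true.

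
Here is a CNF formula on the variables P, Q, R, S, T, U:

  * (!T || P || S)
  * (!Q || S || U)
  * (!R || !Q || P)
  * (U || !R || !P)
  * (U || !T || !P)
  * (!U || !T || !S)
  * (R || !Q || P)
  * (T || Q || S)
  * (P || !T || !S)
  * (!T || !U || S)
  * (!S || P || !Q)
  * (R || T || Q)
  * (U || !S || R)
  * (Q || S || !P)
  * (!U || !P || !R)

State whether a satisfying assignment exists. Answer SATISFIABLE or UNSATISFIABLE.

SATISFIABLE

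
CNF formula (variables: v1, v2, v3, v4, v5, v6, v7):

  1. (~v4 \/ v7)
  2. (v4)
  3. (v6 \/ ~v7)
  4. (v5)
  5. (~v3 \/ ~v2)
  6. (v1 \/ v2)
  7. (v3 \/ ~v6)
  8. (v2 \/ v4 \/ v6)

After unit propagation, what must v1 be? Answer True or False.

(v4) stands alone — v4 = True.
From (v7 \/ ~v4) and v4 = True: v7 = True.
(v6 \/ ~v7) with v7 = True leaves only v6, so v6 = True.
Unit clause (v5) sets v5 = True.
(v3 \/ ~v6) with v6 = True leaves only v3, so v3 = True.
(~v2 \/ ~v3): since v3 = True, the clause reduces to (~v2). v2 = False.
(v1 \/ v2): since v2 = False, the clause reduces to (v1). v1 = True.

True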